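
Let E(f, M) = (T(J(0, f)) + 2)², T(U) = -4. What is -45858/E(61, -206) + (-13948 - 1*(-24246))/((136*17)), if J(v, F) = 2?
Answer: -13247813/1156 ≈ -11460.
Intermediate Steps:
E(f, M) = 4 (E(f, M) = (-4 + 2)² = (-2)² = 4)
-45858/E(61, -206) + (-13948 - 1*(-24246))/((136*17)) = -45858/4 + (-13948 - 1*(-24246))/((136*17)) = -45858*¼ + (-13948 + 24246)/2312 = -22929/2 + 10298*(1/2312) = -22929/2 + 5149/1156 = -13247813/1156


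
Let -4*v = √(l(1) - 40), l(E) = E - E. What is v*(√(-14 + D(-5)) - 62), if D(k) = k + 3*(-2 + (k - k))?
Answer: √10*(5 + 62*I)/2 ≈ 7.9057 + 98.031*I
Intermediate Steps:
l(E) = 0
D(k) = -6 + k (D(k) = k + 3*(-2 + 0) = k + 3*(-2) = k - 6 = -6 + k)
v = -I*√10/2 (v = -√(0 - 40)/4 = -I*√10/2 ≈ -1.5811*I)
v*(√(-14 + D(-5)) - 62) = (-I*√10/2)*(√(-14 + (-6 - 5)) - 62) = (-I*√10/2)*(√(-14 - 11) - 62) = (-I*√10/2)*(√(-25) - 62) = (-I*√10/2)*(5*I - 62) = (-I*√10/2)*(-62 + 5*I) = -I*√10*(-62 + 5*I)/2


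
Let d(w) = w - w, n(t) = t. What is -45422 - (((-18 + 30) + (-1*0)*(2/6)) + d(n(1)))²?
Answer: -45566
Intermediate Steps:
d(w) = 0
-45422 - (((-18 + 30) + (-1*0)*(2/6)) + d(n(1)))² = -45422 - (((-18 + 30) + (-1*0)*(2/6)) + 0)² = -45422 - ((12 + 0*(2*(⅙))) + 0)² = -45422 - ((12 + 0*(⅓)) + 0)² = -45422 - ((12 + 0) + 0)² = -45422 - (12 + 0)² = -45422 - 1*12² = -45422 - 1*144 = -45422 - 144 = -45566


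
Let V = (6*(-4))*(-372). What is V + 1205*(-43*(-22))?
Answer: 1148858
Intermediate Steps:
V = 8928 (V = -24*(-372) = 8928)
V + 1205*(-43*(-22)) = 8928 + 1205*(-43*(-22)) = 8928 + 1205*946 = 8928 + 1139930 = 1148858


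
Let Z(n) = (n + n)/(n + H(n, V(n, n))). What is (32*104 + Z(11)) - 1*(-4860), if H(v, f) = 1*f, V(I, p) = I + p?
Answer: 24566/3 ≈ 8188.7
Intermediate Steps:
H(v, f) = f
Z(n) = 2/3 (Z(n) = (n + n)/(n + (n + n)) = (2*n)/(n + 2*n) = (2*n)/((3*n)) = (2*n)*(1/(3*n)) = 2/3)
(32*104 + Z(11)) - 1*(-4860) = (32*104 + 2/3) - 1*(-4860) = (3328 + 2/3) + 4860 = 9986/3 + 4860 = 24566/3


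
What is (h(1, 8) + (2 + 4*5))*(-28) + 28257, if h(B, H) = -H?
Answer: 27865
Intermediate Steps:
(h(1, 8) + (2 + 4*5))*(-28) + 28257 = (-1*8 + (2 + 4*5))*(-28) + 28257 = (-8 + (2 + 20))*(-28) + 28257 = (-8 + 22)*(-28) + 28257 = 14*(-28) + 28257 = -392 + 28257 = 27865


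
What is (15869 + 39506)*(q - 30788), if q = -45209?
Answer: -4208333875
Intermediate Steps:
(15869 + 39506)*(q - 30788) = (15869 + 39506)*(-45209 - 30788) = 55375*(-75997) = -4208333875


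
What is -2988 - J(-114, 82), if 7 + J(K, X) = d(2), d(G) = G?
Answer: -2983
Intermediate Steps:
J(K, X) = -5 (J(K, X) = -7 + 2 = -5)
-2988 - J(-114, 82) = -2988 - 1*(-5) = -2988 + 5 = -2983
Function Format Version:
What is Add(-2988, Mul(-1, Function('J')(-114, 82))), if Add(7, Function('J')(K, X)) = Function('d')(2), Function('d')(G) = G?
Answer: -2983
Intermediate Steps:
Function('J')(K, X) = -5 (Function('J')(K, X) = Add(-7, 2) = -5)
Add(-2988, Mul(-1, Function('J')(-114, 82))) = Add(-2988, Mul(-1, -5)) = Add(-2988, 5) = -2983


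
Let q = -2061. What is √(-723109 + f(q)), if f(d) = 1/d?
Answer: 35*I*√278600026/687 ≈ 850.36*I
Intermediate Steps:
√(-723109 + f(q)) = √(-723109 + 1/(-2061)) = √(-723109 - 1/2061) = √(-1490327650/2061) = 35*I*√278600026/687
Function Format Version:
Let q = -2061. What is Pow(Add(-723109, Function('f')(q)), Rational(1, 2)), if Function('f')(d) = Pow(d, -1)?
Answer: Mul(Rational(35, 687), I, Pow(278600026, Rational(1, 2))) ≈ Mul(850.36, I)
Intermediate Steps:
Pow(Add(-723109, Function('f')(q)), Rational(1, 2)) = Pow(Add(-723109, Pow(-2061, -1)), Rational(1, 2)) = Pow(Add(-723109, Rational(-1, 2061)), Rational(1, 2)) = Pow(Rational(-1490327650, 2061), Rational(1, 2)) = Mul(Rational(35, 687), I, Pow(278600026, Rational(1, 2)))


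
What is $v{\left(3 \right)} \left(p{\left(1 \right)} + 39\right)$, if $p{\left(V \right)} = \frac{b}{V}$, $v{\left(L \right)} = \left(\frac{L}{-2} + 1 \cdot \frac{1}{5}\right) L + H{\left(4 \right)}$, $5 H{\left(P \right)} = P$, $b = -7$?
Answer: $- \frac{496}{5} \approx -99.2$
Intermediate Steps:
$H{\left(P \right)} = \frac{P}{5}$
$v{\left(L \right)} = \frac{4}{5} + L \left(\frac{1}{5} - \frac{L}{2}\right)$ ($v{\left(L \right)} = \left(\frac{L}{-2} + 1 \cdot \frac{1}{5}\right) L + \frac{1}{5} \cdot 4 = \left(L \left(- \frac{1}{2}\right) + 1 \cdot \frac{1}{5}\right) L + \frac{4}{5} = \left(- \frac{L}{2} + \frac{1}{5}\right) L + \frac{4}{5} = \left(\frac{1}{5} - \frac{L}{2}\right) L + \frac{4}{5} = L \left(\frac{1}{5} - \frac{L}{2}\right) + \frac{4}{5} = \frac{4}{5} + L \left(\frac{1}{5} - \frac{L}{2}\right)$)
$p{\left(V \right)} = - \frac{7}{V}$
$v{\left(3 \right)} \left(p{\left(1 \right)} + 39\right) = \left(\frac{4}{5} - \frac{3^{2}}{2} + \frac{1}{5} \cdot 3\right) \left(- \frac{7}{1} + 39\right) = \left(\frac{4}{5} - \frac{9}{2} + \frac{3}{5}\right) \left(\left(-7\right) 1 + 39\right) = \left(\frac{4}{5} - \frac{9}{2} + \frac{3}{5}\right) \left(-7 + 39\right) = \left(- \frac{31}{10}\right) 32 = - \frac{496}{5}$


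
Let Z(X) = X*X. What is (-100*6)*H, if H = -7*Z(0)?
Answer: 0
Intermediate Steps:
Z(X) = X²
H = 0 (H = -7*0² = -7*0 = 0)
(-100*6)*H = -100*6*0 = -600*0 = 0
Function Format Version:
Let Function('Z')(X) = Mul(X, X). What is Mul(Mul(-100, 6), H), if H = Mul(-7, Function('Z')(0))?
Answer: 0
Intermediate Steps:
Function('Z')(X) = Pow(X, 2)
H = 0 (H = Mul(-7, Pow(0, 2)) = Mul(-7, 0) = 0)
Mul(Mul(-100, 6), H) = Mul(Mul(-100, 6), 0) = Mul(-600, 0) = 0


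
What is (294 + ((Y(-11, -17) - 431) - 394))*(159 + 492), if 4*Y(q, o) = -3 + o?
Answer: -348936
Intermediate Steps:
Y(q, o) = -3/4 + o/4 (Y(q, o) = (-3 + o)/4 = -3/4 + o/4)
(294 + ((Y(-11, -17) - 431) - 394))*(159 + 492) = (294 + (((-3/4 + (1/4)*(-17)) - 431) - 394))*(159 + 492) = (294 + (((-3/4 - 17/4) - 431) - 394))*651 = (294 + ((-5 - 431) - 394))*651 = (294 + (-436 - 394))*651 = (294 - 830)*651 = -536*651 = -348936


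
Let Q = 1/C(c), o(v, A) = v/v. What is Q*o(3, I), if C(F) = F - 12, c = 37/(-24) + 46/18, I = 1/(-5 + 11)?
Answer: -72/791 ≈ -0.091024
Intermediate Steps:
I = ⅙ (I = 1/6 = ⅙ ≈ 0.16667)
o(v, A) = 1
c = 73/72 (c = 37*(-1/24) + 46*(1/18) = -37/24 + 23/9 = 73/72 ≈ 1.0139)
C(F) = -12 + F
Q = -72/791 (Q = 1/(-12 + 73/72) = 1/(-791/72) = -72/791 ≈ -0.091024)
Q*o(3, I) = -72/791*1 = -72/791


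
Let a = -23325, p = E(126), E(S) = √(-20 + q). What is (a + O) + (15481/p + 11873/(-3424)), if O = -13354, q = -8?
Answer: -125600769/3424 - 15481*I*√7/14 ≈ -36682.0 - 2925.6*I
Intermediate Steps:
E(S) = 2*I*√7 (E(S) = √(-20 - 8) = √(-28) = 2*I*√7)
p = 2*I*√7 ≈ 5.2915*I
(a + O) + (15481/p + 11873/(-3424)) = (-23325 - 13354) + (15481/((2*I*√7)) + 11873/(-3424)) = -36679 + (15481*(-I*√7/14) + 11873*(-1/3424)) = -36679 + (-15481*I*√7/14 - 11873/3424) = -36679 + (-11873/3424 - 15481*I*√7/14) = -125600769/3424 - 15481*I*√7/14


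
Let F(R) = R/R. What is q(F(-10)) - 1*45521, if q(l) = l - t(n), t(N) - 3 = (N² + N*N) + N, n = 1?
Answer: -45526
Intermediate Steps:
F(R) = 1
t(N) = 3 + N + 2*N² (t(N) = 3 + ((N² + N*N) + N) = 3 + ((N² + N²) + N) = 3 + (2*N² + N) = 3 + (N + 2*N²) = 3 + N + 2*N²)
q(l) = -6 + l (q(l) = l - (3 + 1 + 2*1²) = l - (3 + 1 + 2*1) = l - (3 + 1 + 2) = l - 1*6 = l - 6 = -6 + l)
q(F(-10)) - 1*45521 = (-6 + 1) - 1*45521 = -5 - 45521 = -45526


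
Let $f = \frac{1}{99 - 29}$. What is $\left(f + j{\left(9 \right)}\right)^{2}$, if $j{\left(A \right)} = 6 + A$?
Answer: $\frac{1104601}{4900} \approx 225.43$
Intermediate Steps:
$f = \frac{1}{70} \approx 0.014286$
$\left(f + j{\left(9 \right)}\right)^{2} = \left(\frac{1}{70} + \left(6 + 9\right)\right)^{2} = \left(\frac{1}{70} + 15\right)^{2} = \left(\frac{1051}{70}\right)^{2} = \frac{1104601}{4900}$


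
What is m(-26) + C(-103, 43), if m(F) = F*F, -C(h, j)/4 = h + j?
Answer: 916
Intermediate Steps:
C(h, j) = -4*h - 4*j (C(h, j) = -4*(h + j) = -4*h - 4*j)
m(F) = F²
m(-26) + C(-103, 43) = (-26)² + (-4*(-103) - 4*43) = 676 + (412 - 172) = 676 + 240 = 916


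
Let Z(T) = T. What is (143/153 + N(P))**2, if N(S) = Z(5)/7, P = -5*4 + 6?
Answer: 3118756/1147041 ≈ 2.7190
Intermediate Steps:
P = -14 (P = -20 + 6 = -14)
N(S) = 5/7
(143/153 + N(P))**2 = (143/153 + 5/7)**2 = (1766/1071)**2 = 3118756/1147041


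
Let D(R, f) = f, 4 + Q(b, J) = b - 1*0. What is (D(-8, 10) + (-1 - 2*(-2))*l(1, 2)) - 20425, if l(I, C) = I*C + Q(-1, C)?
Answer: -20424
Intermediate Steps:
Q(b, J) = -4 + b (Q(b, J) = -4 + (b - 1*0) = -4 + (b + 0) = -4 + b)
l(I, C) = -5 + C*I (l(I, C) = I*C + (-4 - 1) = C*I - 5 = -5 + C*I)
(D(-8, 10) + (-1 - 2*(-2))*l(1, 2)) - 20425 = (10 + (-1 - 2*(-2))*(-5 + 2*1)) - 20425 = (10 + (-1 + 4)*(-5 + 2)) - 20425 = (10 + 3*(-3)) - 20425 = (10 - 9) - 20425 = 1 - 20425 = -20424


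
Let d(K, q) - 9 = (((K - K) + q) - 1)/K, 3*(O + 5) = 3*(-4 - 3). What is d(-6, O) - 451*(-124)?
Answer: 335611/6 ≈ 55935.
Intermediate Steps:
O = -12 (O = -5 + (3*(-4 - 3))/3 = -5 + (3*(-7))/3 = -5 + (⅓)*(-21) = -5 - 7 = -12)
d(K, q) = 9 + (-1 + q)/K (d(K, q) = 9 + (((K - K) + q) - 1)/K = 9 + ((0 + q) - 1)/K = 9 + (q - 1)/K = 9 + (-1 + q)/K)
d(-6, O) - 451*(-124) = (-1 - 12 + 9*(-6))/(-6) - 451*(-124) = -(-1 - 12 - 54)/6 + 55924 = -⅙*(-67) + 55924 = 67/6 + 55924 = 335611/6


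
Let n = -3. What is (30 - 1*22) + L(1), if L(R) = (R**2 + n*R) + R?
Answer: 7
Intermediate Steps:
L(R) = R**2 - 2*R (L(R) = (R**2 - 3*R) + R = R**2 - 2*R)
(30 - 1*22) + L(1) = (30 - 1*22) + 1*(-2 + 1) = (30 - 22) + 1*(-1) = 8 - 1 = 7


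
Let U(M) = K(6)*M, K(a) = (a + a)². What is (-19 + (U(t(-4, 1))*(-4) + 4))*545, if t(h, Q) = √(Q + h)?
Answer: -8175 - 313920*I*√3 ≈ -8175.0 - 5.4373e+5*I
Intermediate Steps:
K(a) = 4*a² (K(a) = (2*a)² = 4*a²)
U(M) = 144*M (U(M) = (4*6²)*M = (4*36)*M = 144*M)
(-19 + (U(t(-4, 1))*(-4) + 4))*545 = (-19 + ((144*√(1 - 4))*(-4) + 4))*545 = (-19 + ((144*√(-3))*(-4) + 4))*545 = (-19 + ((144*(I*√3))*(-4) + 4))*545 = (-19 + ((144*I*√3)*(-4) + 4))*545 = (-19 + (-576*I*√3 + 4))*545 = (-19 + (4 - 576*I*√3))*545 = (-15 - 576*I*√3)*545 = -8175 - 313920*I*√3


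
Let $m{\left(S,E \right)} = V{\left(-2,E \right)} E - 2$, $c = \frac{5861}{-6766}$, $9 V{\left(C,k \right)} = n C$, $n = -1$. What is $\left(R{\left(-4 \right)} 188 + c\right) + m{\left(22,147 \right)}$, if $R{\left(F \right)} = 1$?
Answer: $\frac{4420913}{20298} \approx 217.8$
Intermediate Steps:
$V{\left(C,k \right)} = - \frac{C}{9}$ ($V{\left(C,k \right)} = \frac{\left(-1\right) C}{9} = - \frac{C}{9}$)
$c = - \frac{5861}{6766}$ ($c = 5861 \left(- \frac{1}{6766}\right) = - \frac{5861}{6766} \approx -0.86624$)
$m{\left(S,E \right)} = -2 + \frac{2 E}{9}$ ($m{\left(S,E \right)} = \left(- \frac{1}{9}\right) \left(-2\right) E - 2 = \frac{2 E}{9} - 2 = -2 + \frac{2 E}{9}$)
$\left(R{\left(-4 \right)} 188 + c\right) + m{\left(22,147 \right)} = \left(1 \cdot 188 - \frac{5861}{6766}\right) + \left(-2 + \frac{2}{9} \cdot 147\right) = \left(188 - \frac{5861}{6766}\right) + \left(-2 + \frac{98}{3}\right) = \frac{1266147}{6766} + \frac{92}{3} = \frac{4420913}{20298}$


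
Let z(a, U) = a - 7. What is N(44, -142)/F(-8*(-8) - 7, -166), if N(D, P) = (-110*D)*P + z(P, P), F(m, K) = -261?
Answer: -687131/261 ≈ -2632.7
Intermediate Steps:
z(a, U) = -7 + a
N(D, P) = -7 + P - 110*D*P (N(D, P) = (-110*D)*P + (-7 + P) = -110*D*P + (-7 + P) = -7 + P - 110*D*P)
N(44, -142)/F(-8*(-8) - 7, -166) = (-7 - 142 - 110*44*(-142))/(-261) = (-7 - 142 + 687280)*(-1/261) = 687131*(-1/261) = -687131/261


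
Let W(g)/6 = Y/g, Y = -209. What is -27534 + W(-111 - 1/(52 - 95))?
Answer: -65669163/2386 ≈ -27523.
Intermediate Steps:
W(g) = -1254/g (W(g) = 6*(-209/g) = -1254/g)
-27534 + W(-111 - 1/(52 - 95)) = -27534 - 1254/(-111 - 1/(52 - 95)) = -27534 - 1254/(-111 - 1/(-43)) = -27534 - 1254/(-111 - 1*(-1/43)) = -27534 - 1254/(-111 + 1/43) = -27534 - 1254/(-4772/43) = -27534 - 1254*(-43/4772) = -27534 + 26961/2386 = -65669163/2386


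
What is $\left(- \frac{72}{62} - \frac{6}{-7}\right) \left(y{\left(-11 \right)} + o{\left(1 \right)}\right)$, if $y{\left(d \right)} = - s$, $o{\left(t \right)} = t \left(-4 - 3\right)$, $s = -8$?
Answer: $- \frac{66}{217} \approx -0.30415$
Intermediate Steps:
$o{\left(t \right)} = - 7 t$ ($o{\left(t \right)} = t \left(-7\right) = - 7 t$)
$y{\left(d \right)} = 8$ ($y{\left(d \right)} = \left(-1\right) \left(-8\right) = 8$)
$\left(- \frac{72}{62} - \frac{6}{-7}\right) \left(y{\left(-11 \right)} + o{\left(1 \right)}\right) = \left(- \frac{72}{62} - \frac{6}{-7}\right) \left(8 - 7\right) = \left(\left(-72\right) \frac{1}{62} - - \frac{6}{7}\right) \left(8 - 7\right) = \left(- \frac{36}{31} + \frac{6}{7}\right) 1 = \left(- \frac{66}{217}\right) 1 = - \frac{66}{217}$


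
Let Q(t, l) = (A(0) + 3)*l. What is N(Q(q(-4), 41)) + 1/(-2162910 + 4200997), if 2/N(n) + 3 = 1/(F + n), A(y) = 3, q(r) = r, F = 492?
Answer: -3008214199/4510286531 ≈ -0.66697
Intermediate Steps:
Q(t, l) = 6*l (Q(t, l) = (3 + 3)*l = 6*l)
N(n) = 2/(-3 + 1/(492 + n))
N(Q(q(-4), 41)) + 1/(-2162910 + 4200997) = 2*(-492 - 6*41)/(1475 + 3*(6*41)) + 1/(-2162910 + 4200997) = 2*(-492 - 1*246)/(1475 + 3*246) + 1/2038087 = 2*(-492 - 246)/(1475 + 738) + 1/2038087 = 2*(-738)/2213 + 1/2038087 = 2*(1/2213)*(-738) + 1/2038087 = -1476/2213 + 1/2038087 = -3008214199/4510286531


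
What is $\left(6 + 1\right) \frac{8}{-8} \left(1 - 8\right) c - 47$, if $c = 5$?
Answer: $198$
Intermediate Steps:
$\left(6 + 1\right) \frac{8}{-8} \left(1 - 8\right) c - 47 = \left(6 + 1\right) \frac{8}{-8} \left(1 - 8\right) 5 - 47 = 7 \cdot 8 \left(- \frac{1}{8}\right) \left(\left(-7\right) 5\right) - 47 = 7 \left(-1\right) \left(-35\right) - 47 = \left(-7\right) \left(-35\right) - 47 = 245 - 47 = 198$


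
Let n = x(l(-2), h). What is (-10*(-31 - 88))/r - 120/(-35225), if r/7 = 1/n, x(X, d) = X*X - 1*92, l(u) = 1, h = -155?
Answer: -108986126/7045 ≈ -15470.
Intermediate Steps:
x(X, d) = -92 + X² (x(X, d) = X² - 92 = -92 + X²)
n = -91 (n = -92 + 1² = -92 + 1 = -91)
r = -1/13 (r = 7/(-91) = 7*(-1/91) = -1/13 ≈ -0.076923)
(-10*(-31 - 88))/r - 120/(-35225) = (-10*(-31 - 88))/(-1/13) - 120/(-35225) = -10*(-119)*(-13) - 120*(-1/35225) = 1190*(-13) + 24/7045 = -15470 + 24/7045 = -108986126/7045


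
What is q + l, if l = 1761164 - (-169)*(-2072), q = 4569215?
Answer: 5980211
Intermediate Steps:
l = 1410996 (l = 1761164 - 1*350168 = 1761164 - 350168 = 1410996)
q + l = 4569215 + 1410996 = 5980211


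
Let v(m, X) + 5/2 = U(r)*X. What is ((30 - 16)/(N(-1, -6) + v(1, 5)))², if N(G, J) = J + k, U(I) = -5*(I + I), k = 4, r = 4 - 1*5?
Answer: 16/169 ≈ 0.094675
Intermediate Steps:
r = -1 (r = 4 - 5 = -1)
U(I) = -10*I
N(G, J) = 4 + J (N(G, J) = J + 4 = 4 + J)
v(m, X) = -5/2 + 10*X (v(m, X) = -5/2 + (-10*(-1))*X = -5/2 + 10*X)
((30 - 16)/(N(-1, -6) + v(1, 5)))² = ((30 - 16)/((4 - 6) + (-5/2 + 10*5)))² = (14/(-2 + (-5/2 + 50)))² = (14/(-2 + 95/2))² = (14/(91/2))² = (14*(2/91))² = (4/13)² = 16/169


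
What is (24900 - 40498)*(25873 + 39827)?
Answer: -1024788600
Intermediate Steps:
(24900 - 40498)*(25873 + 39827) = -15598*65700 = -1024788600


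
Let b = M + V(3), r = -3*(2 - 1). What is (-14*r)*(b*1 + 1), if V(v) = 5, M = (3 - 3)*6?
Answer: 252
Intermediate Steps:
M = 0 (M = 0*6 = 0)
r = -3 (r = -3*1 = -3)
b = 5 (b = 0 + 5 = 5)
(-14*r)*(b*1 + 1) = (-14*(-3))*(5*1 + 1) = 42*(5 + 1) = 42*6 = 252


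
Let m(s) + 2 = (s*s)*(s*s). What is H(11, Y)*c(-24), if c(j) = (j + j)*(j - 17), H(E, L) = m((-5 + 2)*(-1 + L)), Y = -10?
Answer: 2333888592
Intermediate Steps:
m(s) = -2 + s⁴ (m(s) = -2 + (s*s)*(s*s) = -2 + s²*s² = -2 + s⁴)
H(E, L) = -2 + (3 - 3*L)⁴ (H(E, L) = -2 + ((-5 + 2)*(-1 + L))⁴ = -2 + (-3*(-1 + L))⁴ = -2 + (3 - 3*L)⁴)
c(j) = 2*j*(-17 + j) (c(j) = (2*j)*(-17 + j) = 2*j*(-17 + j))
H(11, Y)*c(-24) = (-2 + 81*(-1 - 10)⁴)*(2*(-24)*(-17 - 24)) = (-2 + 81*(-11)⁴)*(2*(-24)*(-41)) = (-2 + 81*14641)*1968 = (-2 + 1185921)*1968 = 1185919*1968 = 2333888592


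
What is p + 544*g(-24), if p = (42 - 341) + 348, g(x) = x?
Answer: -13007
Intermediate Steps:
p = 49 (p = -299 + 348 = 49)
p + 544*g(-24) = 49 + 544*(-24) = 49 - 13056 = -13007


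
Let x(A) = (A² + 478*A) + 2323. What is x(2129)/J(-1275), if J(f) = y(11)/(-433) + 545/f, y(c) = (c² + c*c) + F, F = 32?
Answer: -613093199790/117067 ≈ -5.2371e+6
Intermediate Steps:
x(A) = 2323 + A² + 478*A
y(c) = 32 + 2*c² (y(c) = (c² + c*c) + 32 = (c² + c²) + 32 = 2*c² + 32 = 32 + 2*c²)
J(f) = -274/433 + 545/f (J(f) = (32 + 2*11²)/(-433) + 545/f = (32 + 2*121)*(-1/433) + 545/f = (32 + 242)*(-1/433) + 545/f = 274*(-1/433) + 545/f = -274/433 + 545/f)
x(2129)/J(-1275) = (2323 + 2129² + 478*2129)/(-274/433 + 545/(-1275)) = (2323 + 4532641 + 1017662)/(-274/433 + 545*(-1/1275)) = 5552626/(-274/433 - 109/255) = 5552626/(-117067/110415) = 5552626*(-110415/117067) = -613093199790/117067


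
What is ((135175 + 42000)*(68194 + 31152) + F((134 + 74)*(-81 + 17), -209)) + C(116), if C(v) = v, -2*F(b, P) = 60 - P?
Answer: 35203255063/2 ≈ 1.7602e+10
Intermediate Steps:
F(b, P) = -30 + P/2 (F(b, P) = -(60 - P)/2 = -30 + P/2)
((135175 + 42000)*(68194 + 31152) + F((134 + 74)*(-81 + 17), -209)) + C(116) = ((135175 + 42000)*(68194 + 31152) + (-30 + (½)*(-209))) + 116 = (177175*99346 + (-30 - 209/2)) + 116 = (17601627550 - 269/2) + 116 = 35203254831/2 + 116 = 35203255063/2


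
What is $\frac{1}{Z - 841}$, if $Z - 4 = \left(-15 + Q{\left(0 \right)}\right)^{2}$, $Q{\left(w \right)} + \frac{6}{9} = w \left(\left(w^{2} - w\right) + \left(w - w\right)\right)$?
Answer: $- \frac{9}{5324} \approx -0.0016905$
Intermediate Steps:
$Q{\left(w \right)} = - \frac{2}{3} + w \left(w^{2} - w\right)$ ($Q{\left(w \right)} = - \frac{2}{3} + w \left(\left(w^{2} - w\right) + \left(w - w\right)\right) = - \frac{2}{3} + w \left(\left(w^{2} - w\right) + 0\right) = - \frac{2}{3} + w \left(w^{2} - w\right)$)
$Z = \frac{2245}{9}$ ($Z = 4 + \left(-15 - \left(\frac{2}{3} + 0\right)\right)^{2} = 4 + \left(-15 - \frac{2}{3}\right)^{2} = 4 + \left(- \frac{47}{3}\right)^{2} = 4 + \frac{2209}{9} = \frac{2245}{9} \approx 249.44$)
$\frac{1}{Z - 841} = \frac{1}{\frac{2245}{9} - 841} = \frac{1}{- \frac{5324}{9}} = - \frac{9}{5324}$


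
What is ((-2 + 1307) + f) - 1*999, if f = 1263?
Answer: 1569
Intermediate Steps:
((-2 + 1307) + f) - 1*999 = ((-2 + 1307) + 1263) - 1*999 = (1305 + 1263) - 999 = 2568 - 999 = 1569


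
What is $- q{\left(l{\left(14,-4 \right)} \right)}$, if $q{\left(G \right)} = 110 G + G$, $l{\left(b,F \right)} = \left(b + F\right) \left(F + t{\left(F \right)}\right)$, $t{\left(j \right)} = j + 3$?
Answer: $5550$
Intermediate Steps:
$t{\left(j \right)} = 3 + j$
$l{\left(b,F \right)} = \left(3 + 2 F\right) \left(F + b\right)$ ($l{\left(b,F \right)} = \left(b + F\right) \left(F + \left(3 + F\right)\right) = \left(F + b\right) \left(3 + 2 F\right) = \left(3 + 2 F\right) \left(F + b\right)$)
$q{\left(G \right)} = 111 G$
$- q{\left(l{\left(14,-4 \right)} \right)} = - 111 \left(\left(-4\right)^{2} - 56 - 4 \left(3 - 4\right) + 14 \left(3 - 4\right)\right) = - 111 \left(16 - 56 - -4 + 14 \left(-1\right)\right) = - 111 \left(16 - 56 + 4 - 14\right) = - 111 \left(-50\right) = \left(-1\right) \left(-5550\right) = 5550$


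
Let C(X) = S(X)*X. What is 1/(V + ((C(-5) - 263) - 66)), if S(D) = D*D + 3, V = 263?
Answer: -1/206 ≈ -0.0048544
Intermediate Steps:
S(D) = 3 + D² (S(D) = D² + 3 = 3 + D²)
C(X) = X*(3 + X²) (C(X) = (3 + X²)*X = X*(3 + X²))
1/(V + ((C(-5) - 263) - 66)) = 1/(263 + ((-5*(3 + (-5)²) - 263) - 66)) = 1/(263 + ((-5*(3 + 25) - 263) - 66)) = 1/(263 + ((-5*28 - 263) - 66)) = 1/(263 + ((-140 - 263) - 66)) = 1/(263 + (-403 - 66)) = 1/(263 - 469) = 1/(-206) = -1/206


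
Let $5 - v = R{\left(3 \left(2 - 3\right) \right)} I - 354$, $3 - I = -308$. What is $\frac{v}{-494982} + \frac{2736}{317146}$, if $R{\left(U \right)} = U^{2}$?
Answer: $\frac{532026748}{39245390343} \approx 0.013556$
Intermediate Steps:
$I = 311$ ($I = 3 - -308 = 3 + 308 = 311$)
$v = -2440$ ($v = 5 - \left(\left(3 \left(2 - 3\right)\right)^{2} \cdot 311 - 354\right) = 5 - \left(\left(3 \left(-1\right)\right)^{2} \cdot 311 - 354\right) = 5 - \left(\left(-3\right)^{2} \cdot 311 - 354\right) = 5 - \left(9 \cdot 311 - 354\right) = 5 - \left(2799 - 354\right) = 5 - 2445 = -2440$)
$\frac{v}{-494982} + \frac{2736}{317146} = - \frac{2440}{-494982} + \frac{2736}{317146} = \left(-2440\right) \left(- \frac{1}{494982}\right) + 2736 \cdot \frac{1}{317146} = \frac{1220}{247491} + \frac{1368}{158573} = \frac{532026748}{39245390343}$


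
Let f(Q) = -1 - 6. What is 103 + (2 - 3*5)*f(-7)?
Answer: 194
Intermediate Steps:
f(Q) = -7
103 + (2 - 3*5)*f(-7) = 103 + (2 - 3*5)*(-7) = 103 + (2 - 15)*(-7) = 103 - 13*(-7) = 103 + 91 = 194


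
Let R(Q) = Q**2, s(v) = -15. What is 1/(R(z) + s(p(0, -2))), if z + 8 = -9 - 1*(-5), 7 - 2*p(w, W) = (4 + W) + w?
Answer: 1/129 ≈ 0.0077519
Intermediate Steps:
p(w, W) = 3/2 - W/2 - w/2 (p(w, W) = 7/2 - ((4 + W) + w)/2 = 7/2 - (4 + W + w)/2 = 7/2 + (-2 - W/2 - w/2) = 3/2 - W/2 - w/2)
z = -12 (z = -8 + (-9 - 1*(-5)) = -8 + (-9 + 5) = -8 - 4 = -12)
1/(R(z) + s(p(0, -2))) = 1/((-12)**2 - 15) = 1/(144 - 15) = 1/129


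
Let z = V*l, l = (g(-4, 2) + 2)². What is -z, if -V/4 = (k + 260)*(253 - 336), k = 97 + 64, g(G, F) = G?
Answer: -559088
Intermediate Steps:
k = 161
V = 139772 (V = -4*(161 + 260)*(253 - 336) = -1684*(-83) = -4*(-34943) = 139772)
l = 4 (l = (-4 + 2)² = (-2)² = 4)
z = 559088 (z = 139772*4 = 559088)
-z = -1*559088 = -559088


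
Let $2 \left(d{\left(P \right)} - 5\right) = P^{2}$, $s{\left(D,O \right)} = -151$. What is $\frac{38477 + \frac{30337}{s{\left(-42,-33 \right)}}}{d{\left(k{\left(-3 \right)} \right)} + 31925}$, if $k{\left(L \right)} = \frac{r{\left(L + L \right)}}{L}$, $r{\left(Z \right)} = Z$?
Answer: $\frac{2889845}{2410866} \approx 1.1987$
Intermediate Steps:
$k{\left(L \right)} = 2$ ($k{\left(L \right)} = \frac{L + L}{L} = \frac{2 L}{L} = 2$)
$d{\left(P \right)} = 5 + \frac{P^{2}}{2}$
$\frac{38477 + \frac{30337}{s{\left(-42,-33 \right)}}}{d{\left(k{\left(-3 \right)} \right)} + 31925} = \frac{38477 + \frac{30337}{-151}}{\left(5 + \frac{2^{2}}{2}\right) + 31925} = \frac{38477 + 30337 \left(- \frac{1}{151}\right)}{\left(5 + \frac{1}{2} \cdot 4\right) + 31925} = \frac{38477 - \frac{30337}{151}}{\left(5 + 2\right) + 31925} = \frac{5779690}{151 \left(7 + 31925\right)} = \frac{5779690}{151 \cdot 31932} = \frac{5779690}{151} \cdot \frac{1}{31932} = \frac{2889845}{2410866}$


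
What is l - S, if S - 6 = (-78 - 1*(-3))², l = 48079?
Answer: 42448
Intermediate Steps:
S = 5631 (S = 6 + (-78 - 1*(-3))² = 6 + (-78 + 3)² = 6 + (-75)² = 6 + 5625 = 5631)
l - S = 48079 - 1*5631 = 48079 - 5631 = 42448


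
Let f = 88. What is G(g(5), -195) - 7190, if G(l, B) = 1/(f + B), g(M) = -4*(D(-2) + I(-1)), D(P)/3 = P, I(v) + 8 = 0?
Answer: -769331/107 ≈ -7190.0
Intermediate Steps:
I(v) = -8 (I(v) = -8 + 0 = -8)
D(P) = 3*P
g(M) = 56 (g(M) = -4*(3*(-2) - 8) = -4*(-6 - 8) = -4*(-14) = 56)
G(l, B) = 1/(88 + B)
G(g(5), -195) - 7190 = 1/(88 - 195) - 7190 = 1/(-107) - 7190 = -1/107 - 7190 = -769331/107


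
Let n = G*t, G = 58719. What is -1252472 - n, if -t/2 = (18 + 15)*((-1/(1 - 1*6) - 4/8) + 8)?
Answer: 142942619/5 ≈ 2.8589e+7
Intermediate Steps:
t = -2541/5 (t = -2*(18 + 15)*((-1/(1 - 1*6) - 4/8) + 8) = -66*((-1/(1 - 6) - 4*1/8) + 8) = -66*((-1/(-5) - 1/2) + 8) = -66*((-1*(-1/5) - 1/2) + 8) = -66*((1/5 - 1/2) + 8) = -66*(-3/10 + 8) = -66*77/10 = -2*2541/10 = -2541/5 ≈ -508.20)
n = -149204979/5 (n = 58719*(-2541/5) = -149204979/5 ≈ -2.9841e+7)
-1252472 - n = -1252472 - 1*(-149204979/5) = -1252472 + 149204979/5 = 142942619/5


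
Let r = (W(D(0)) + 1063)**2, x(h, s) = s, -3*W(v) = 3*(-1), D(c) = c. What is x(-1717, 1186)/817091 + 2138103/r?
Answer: 1748367384229/925025452736 ≈ 1.8901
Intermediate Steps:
W(v) = 1 (W(v) = -(-1) = -1/3*(-3) = 1)
r = 1132096 (r = (1 + 1063)**2 = 1064**2 = 1132096)
x(-1717, 1186)/817091 + 2138103/r = 1186/817091 + 2138103/1132096 = 1748367384229/925025452736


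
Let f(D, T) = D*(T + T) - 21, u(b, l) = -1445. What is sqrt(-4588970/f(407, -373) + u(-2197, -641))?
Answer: 3*I*sqrt(14648249958455)/303643 ≈ 37.814*I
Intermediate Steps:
f(D, T) = -21 + 2*D*T (f(D, T) = D*(2*T) - 21 = 2*D*T - 21 = -21 + 2*D*T)
sqrt(-4588970/f(407, -373) + u(-2197, -641)) = sqrt(-4588970/(-21 + 2*407*(-373)) - 1445) = sqrt(-4588970/(-21 - 303622) - 1445) = sqrt(-4588970/(-303643) - 1445) = sqrt(-4588970*(-1/303643) - 1445) = sqrt(4588970/303643 - 1445) = sqrt(-434175165/303643) = 3*I*sqrt(14648249958455)/303643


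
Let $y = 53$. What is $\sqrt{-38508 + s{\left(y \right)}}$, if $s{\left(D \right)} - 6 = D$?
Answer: $i \sqrt{38449} \approx 196.08 i$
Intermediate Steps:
$s{\left(D \right)} = 6 + D$
$\sqrt{-38508 + s{\left(y \right)}} = \sqrt{-38508 + \left(6 + 53\right)} = \sqrt{-38508 + 59} = \sqrt{-38449} = i \sqrt{38449}$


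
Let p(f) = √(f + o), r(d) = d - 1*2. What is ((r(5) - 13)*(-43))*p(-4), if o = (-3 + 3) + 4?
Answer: 0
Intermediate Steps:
r(d) = -2 + d (r(d) = d - 2 = -2 + d)
o = 4 (o = 0 + 4 = 4)
p(f) = √(4 + f) (p(f) = √(f + 4) = √(4 + f))
((r(5) - 13)*(-43))*p(-4) = (((-2 + 5) - 13)*(-43))*√(4 - 4) = ((3 - 13)*(-43))*√0 = -10*(-43)*0 = 430*0 = 0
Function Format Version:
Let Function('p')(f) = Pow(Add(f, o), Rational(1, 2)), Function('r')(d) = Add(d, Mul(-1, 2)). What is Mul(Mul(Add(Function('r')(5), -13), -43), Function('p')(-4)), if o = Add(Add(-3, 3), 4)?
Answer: 0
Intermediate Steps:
Function('r')(d) = Add(-2, d) (Function('r')(d) = Add(d, -2) = Add(-2, d))
o = 4 (o = Add(0, 4) = 4)
Function('p')(f) = Pow(Add(4, f), Rational(1, 2)) (Function('p')(f) = Pow(Add(f, 4), Rational(1, 2)) = Pow(Add(4, f), Rational(1, 2)))
Mul(Mul(Add(Function('r')(5), -13), -43), Function('p')(-4)) = Mul(Mul(Add(Add(-2, 5), -13), -43), Pow(Add(4, -4), Rational(1, 2))) = Mul(Mul(Add(3, -13), -43), Pow(0, Rational(1, 2))) = Mul(Mul(-10, -43), 0) = Mul(430, 0) = 0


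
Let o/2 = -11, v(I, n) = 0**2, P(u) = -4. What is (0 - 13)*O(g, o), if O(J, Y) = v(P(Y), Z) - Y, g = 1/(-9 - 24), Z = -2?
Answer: -286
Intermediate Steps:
v(I, n) = 0
o = -22 (o = 2*(-11) = -22)
g = -1/33 (g = 1/(-33) = -1/33 ≈ -0.030303)
O(J, Y) = -Y (O(J, Y) = 0 - Y = -Y)
(0 - 13)*O(g, o) = (0 - 13)*(-1*(-22)) = -13*22 = -286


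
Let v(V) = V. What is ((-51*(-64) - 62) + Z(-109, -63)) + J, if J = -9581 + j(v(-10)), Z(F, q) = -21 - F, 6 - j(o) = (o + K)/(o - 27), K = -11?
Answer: -232566/37 ≈ -6285.6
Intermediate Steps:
j(o) = 6 - (-11 + o)/(-27 + o) (j(o) = 6 - (o - 11)/(o - 27) = 6 - (-11 + o)/(-27 + o))
J = -354296/37 (J = -9581 + (-151 + 5*(-10))/(-27 - 10) = -9581 + (-151 - 50)/(-37) = -9581 - 1/37*(-201) = -9581 + 201/37 = -354296/37 ≈ -9575.6)
((-51*(-64) - 62) + Z(-109, -63)) + J = ((-51*(-64) - 62) + (-21 - 1*(-109))) - 354296/37 = ((3264 - 62) + (-21 + 109)) - 354296/37 = (3202 + 88) - 354296/37 = 3290 - 354296/37 = -232566/37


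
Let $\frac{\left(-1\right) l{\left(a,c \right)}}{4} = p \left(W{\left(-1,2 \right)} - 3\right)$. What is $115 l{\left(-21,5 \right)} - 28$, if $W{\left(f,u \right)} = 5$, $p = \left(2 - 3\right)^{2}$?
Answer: $-948$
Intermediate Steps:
$p = 1$ ($p = \left(-1\right)^{2} = 1$)
$l{\left(a,c \right)} = -8$ ($l{\left(a,c \right)} = - 4 \cdot 1 \left(5 - 3\right) = - 4 \cdot 1 \cdot 2 = \left(-4\right) 2 = -8$)
$115 l{\left(-21,5 \right)} - 28 = 115 \left(-8\right) - 28 = -920 - 28 = -948$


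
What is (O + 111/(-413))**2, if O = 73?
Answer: 902281444/170569 ≈ 5289.8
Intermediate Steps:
(O + 111/(-413))**2 = (73 + 111/(-413))**2 = (73 + 111*(-1/413))**2 = (73 - 111/413)**2 = (30038/413)**2 = 902281444/170569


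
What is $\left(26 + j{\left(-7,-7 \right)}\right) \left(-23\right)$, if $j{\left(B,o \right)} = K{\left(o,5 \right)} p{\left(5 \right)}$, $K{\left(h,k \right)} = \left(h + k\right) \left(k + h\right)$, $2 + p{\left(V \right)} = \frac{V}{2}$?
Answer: $-644$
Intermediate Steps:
$p{\left(V \right)} = -2 + \frac{V}{2}$
$K{\left(h,k \right)} = \left(h + k\right)^{2}$ ($K{\left(h,k \right)} = \left(h + k\right) \left(h + k\right) = \left(h + k\right)^{2}$)
$j{\left(B,o \right)} = \frac{\left(5 + o\right)^{2}}{2}$ ($j{\left(B,o \right)} = \left(o + 5\right)^{2} \left(-2 + \frac{1}{2} \cdot 5\right) = \left(5 + o\right)^{2} \left(-2 + \frac{5}{2}\right) = \left(5 + o\right)^{2} \cdot \frac{1}{2} = \frac{\left(5 + o\right)^{2}}{2}$)
$\left(26 + j{\left(-7,-7 \right)}\right) \left(-23\right) = \left(26 + \frac{\left(5 - 7\right)^{2}}{2}\right) \left(-23\right) = \left(26 + \frac{\left(-2\right)^{2}}{2}\right) \left(-23\right) = \left(26 + \frac{1}{2} \cdot 4\right) \left(-23\right) = \left(26 + 2\right) \left(-23\right) = 28 \left(-23\right) = -644$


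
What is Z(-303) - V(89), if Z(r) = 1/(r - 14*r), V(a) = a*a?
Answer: -31200818/3939 ≈ -7921.0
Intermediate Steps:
V(a) = a²
Z(r) = -1/(13*r) (Z(r) = 1/(-13*r) = -1/(13*r))
Z(-303) - V(89) = -1/13/(-303) - 1*89² = -1/13*(-1/303) - 1*7921 = 1/3939 - 7921 = -31200818/3939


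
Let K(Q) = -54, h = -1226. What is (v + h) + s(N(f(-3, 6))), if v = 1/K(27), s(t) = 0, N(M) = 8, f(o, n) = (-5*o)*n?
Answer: -66205/54 ≈ -1226.0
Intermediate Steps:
f(o, n) = -5*n*o
v = -1/54 (v = 1/(-54) = -1/54 ≈ -0.018519)
(v + h) + s(N(f(-3, 6))) = (-1/54 - 1226) + 0 = -66205/54 + 0 = -66205/54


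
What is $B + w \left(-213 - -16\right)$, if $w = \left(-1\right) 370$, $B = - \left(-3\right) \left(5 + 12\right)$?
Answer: $72941$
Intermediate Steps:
$B = 51$ ($B = - \left(-3\right) 17 = \left(-1\right) \left(-51\right) = 51$)
$w = -370$
$B + w \left(-213 - -16\right) = 51 - 370 \left(-213 - -16\right) = 51 - 370 \left(-213 + 16\right) = 51 - -72890 = 51 + 72890 = 72941$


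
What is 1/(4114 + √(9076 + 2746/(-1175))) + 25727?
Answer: 255677613621146/9938104373 - 5*√501093038/19876208746 ≈ 25727.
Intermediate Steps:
1/(4114 + √(9076 + 2746/(-1175))) + 25727 = 1/(4114 + √(9076 + 2746*(-1/1175))) + 25727 = 1/(4114 + √(9076 - 2746/1175)) + 25727 = 1/(4114 + √(10661554/1175)) + 25727 = 1/(4114 + √501093038/235) + 25727 = 25727 + 1/(4114 + √501093038/235)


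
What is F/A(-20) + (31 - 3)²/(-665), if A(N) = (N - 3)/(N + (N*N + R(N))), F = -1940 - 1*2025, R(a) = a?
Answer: 135600424/2185 ≈ 62060.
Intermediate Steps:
F = -3965 (F = -1940 - 2025 = -3965)
A(N) = (-3 + N)/(N² + 2*N) (A(N) = (N - 3)/(N + (N*N + N)) = (-3 + N)/(N + (N² + N)) = (-3 + N)/(N + (N + N²)) = (-3 + N)/(N² + 2*N))
F/A(-20) + (31 - 3)²/(-665) = -3965*(-20*(2 - 20)/(-3 - 20)) + (31 - 3)²/(-665) = -3965/((-1/20*(-23)/(-18))) + 28²*(-1/665) = -3965/((-1/20*(-1/18)*(-23))) + 784*(-1/665) = -3965/(-23/360) - 112/95 = -3965*(-360/23) - 112/95 = 1427400/23 - 112/95 = 135600424/2185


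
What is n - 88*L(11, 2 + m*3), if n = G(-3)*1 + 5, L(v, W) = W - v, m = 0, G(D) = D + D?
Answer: 791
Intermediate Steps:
G(D) = 2*D
n = -1 (n = (2*(-3))*1 + 5 = -6*1 + 5 = -6 + 5 = -1)
n - 88*L(11, 2 + m*3) = -1 - 88*((2 + 0*3) - 1*11) = -1 - 88*((2 + 0) - 11) = -1 - 88*(2 - 11) = -1 - 88*(-9) = -1 + 792 = 791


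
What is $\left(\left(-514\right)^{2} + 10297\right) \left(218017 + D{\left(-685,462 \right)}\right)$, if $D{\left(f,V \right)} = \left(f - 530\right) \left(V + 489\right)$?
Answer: $-257322913864$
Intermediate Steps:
$D{\left(f,V \right)} = \left(-530 + f\right) \left(489 + V\right)$
$\left(\left(-514\right)^{2} + 10297\right) \left(218017 + D{\left(-685,462 \right)}\right) = \left(\left(-514\right)^{2} + 10297\right) \left(218017 + \left(-259170 - 244860 + 489 \left(-685\right) + 462 \left(-685\right)\right)\right) = \left(264196 + 10297\right) \left(218017 - 1155465\right) = 274493 \left(218017 - 1155465\right) = 274493 \left(-937448\right) = -257322913864$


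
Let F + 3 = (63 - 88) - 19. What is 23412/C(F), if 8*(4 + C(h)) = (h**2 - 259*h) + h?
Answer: 187296/14303 ≈ 13.095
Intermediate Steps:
F = -47 (F = -3 + ((63 - 88) - 19) = -3 + (-25 - 19) = -3 - 44 = -47)
C(h) = -4 - 129*h/4 + h**2/8 (C(h) = -4 + ((h**2 - 259*h) + h)/8 = -4 + (h**2 - 258*h)/8 = -4 + (-129*h/4 + h**2/8) = -4 - 129*h/4 + h**2/8)
23412/C(F) = 23412/(-4 - 129/4*(-47) + (1/8)*(-47)**2) = 23412/(-4 + 6063/4 + (1/8)*2209) = 23412/(-4 + 6063/4 + 2209/8) = 23412/(14303/8) = 23412*(8/14303) = 187296/14303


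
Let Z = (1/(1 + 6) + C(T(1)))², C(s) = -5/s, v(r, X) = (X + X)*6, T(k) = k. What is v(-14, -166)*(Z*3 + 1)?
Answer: -7005864/49 ≈ -1.4298e+5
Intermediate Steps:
v(r, X) = 12*X (v(r, X) = (2*X)*6 = 12*X)
Z = 1156/49 (Z = (1/(1 + 6) - 5/1)² = (1/7 - 5*1)² = (⅐ - 5)² = (-34/7)² = 1156/49 ≈ 23.592)
v(-14, -166)*(Z*3 + 1) = (12*(-166))*((1156/49)*3 + 1) = -1992*(3468/49 + 1) = -1992*3517/49 = -7005864/49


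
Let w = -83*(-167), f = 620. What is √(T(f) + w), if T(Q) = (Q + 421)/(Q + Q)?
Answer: √5328491110/620 ≈ 117.74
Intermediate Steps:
T(Q) = (421 + Q)/(2*Q) (T(Q) = (421 + Q)/((2*Q)) = (421 + Q)*(1/(2*Q)) = (421 + Q)/(2*Q))
w = 13861
√(T(f) + w) = √((½)*(421 + 620)/620 + 13861) = √((½)*(1/620)*1041 + 13861) = √(1041/1240 + 13861) = √(17188681/1240) = √5328491110/620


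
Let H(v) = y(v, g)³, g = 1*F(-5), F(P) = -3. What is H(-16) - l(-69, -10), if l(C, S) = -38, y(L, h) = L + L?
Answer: -32730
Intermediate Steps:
g = -3 (g = 1*(-3) = -3)
y(L, h) = 2*L
H(v) = 8*v³ (H(v) = (2*v)³ = 8*v³)
H(-16) - l(-69, -10) = 8*(-16)³ - 1*(-38) = 8*(-4096) + 38 = -32768 + 38 = -32730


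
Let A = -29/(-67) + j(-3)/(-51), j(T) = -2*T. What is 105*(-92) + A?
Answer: -11002381/1139 ≈ -9659.7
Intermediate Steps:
A = 359/1139 (A = -29/(-67) - 2*(-3)/(-51) = -29*(-1/67) + 6*(-1/51) = 29/67 - 2/17 = 359/1139 ≈ 0.31519)
105*(-92) + A = 105*(-92) + 359/1139 = -9660 + 359/1139 = -11002381/1139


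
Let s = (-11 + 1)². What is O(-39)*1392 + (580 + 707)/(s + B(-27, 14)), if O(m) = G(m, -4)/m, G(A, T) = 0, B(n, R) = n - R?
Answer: 1287/59 ≈ 21.814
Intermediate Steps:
s = 100 (s = (-10)² = 100)
O(m) = 0 (O(m) = 0/m = 0)
O(-39)*1392 + (580 + 707)/(s + B(-27, 14)) = 0*1392 + (580 + 707)/(100 + (-27 - 1*14)) = 0 + 1287/(100 + (-27 - 14)) = 0 + 1287/(100 - 41) = 0 + 1287/59 = 1287/59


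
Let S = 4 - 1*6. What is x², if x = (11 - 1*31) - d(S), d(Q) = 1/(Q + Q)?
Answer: 6241/16 ≈ 390.06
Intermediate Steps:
S = -2 (S = 4 - 6 = -2)
d(Q) = 1/(2*Q)
x = -79/4 (x = (11 - 1*31) - 1/(2*(-2)) = (11 - 31) - (-1)/(2*2) = -20 - 1*(-¼) = -20 + ¼ = -79/4 ≈ -19.750)
x² = (-79/4)² = 6241/16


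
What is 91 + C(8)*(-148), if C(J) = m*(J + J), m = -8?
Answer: 19035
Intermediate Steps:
C(J) = -16*J (C(J) = -8*(J + J) = -16*J)
91 + C(8)*(-148) = 91 - 16*8*(-148) = 91 - 128*(-148) = 91 + 18944 = 19035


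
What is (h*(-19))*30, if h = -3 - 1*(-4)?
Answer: -570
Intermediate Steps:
h = 1 (h = -3 + 4 = 1)
(h*(-19))*30 = (1*(-19))*30 = -19*30 = -570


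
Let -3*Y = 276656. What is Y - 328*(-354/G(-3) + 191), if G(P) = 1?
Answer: -116264/3 ≈ -38755.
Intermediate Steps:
Y = -276656/3 (Y = -⅓*276656 = -276656/3 ≈ -92219.)
Y - 328*(-354/G(-3) + 191) = -276656/3 - 328*(-354/1 + 191) = -276656/3 - 328*(-354*1 + 191) = -276656/3 - 328*(-354 + 191) = -276656/3 - 328*(-163) = -276656/3 + 53464 = -116264/3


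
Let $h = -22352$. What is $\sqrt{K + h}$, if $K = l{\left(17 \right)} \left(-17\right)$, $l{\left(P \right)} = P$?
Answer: $i \sqrt{22641} \approx 150.47 i$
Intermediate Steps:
$K = -289$ ($K = 17 \left(-17\right) = -289$)
$\sqrt{K + h} = \sqrt{-289 - 22352} = \sqrt{-22641} = i \sqrt{22641}$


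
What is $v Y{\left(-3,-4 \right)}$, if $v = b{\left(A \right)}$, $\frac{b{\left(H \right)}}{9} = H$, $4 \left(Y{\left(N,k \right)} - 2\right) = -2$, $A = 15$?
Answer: $\frac{405}{2} \approx 202.5$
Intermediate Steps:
$Y{\left(N,k \right)} = \frac{3}{2}$ ($Y{\left(N,k \right)} = 2 + \frac{1}{4} \left(-2\right) = 2 - \frac{1}{2} = \frac{3}{2}$)
$b{\left(H \right)} = 9 H$
$v = 135$ ($v = 9 \cdot 15 = 135$)
$v Y{\left(-3,-4 \right)} = 135 \cdot \frac{3}{2} = \frac{405}{2}$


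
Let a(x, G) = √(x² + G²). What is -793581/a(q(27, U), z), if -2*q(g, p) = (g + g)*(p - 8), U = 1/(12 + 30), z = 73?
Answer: -11110134*√10134709/10134709 ≈ -3489.9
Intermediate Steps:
U = 1/42 ≈ 0.023810
q(g, p) = -g*(-8 + p) (q(g, p) = -(g + g)*(p - 8)/2 = -2*g*(-8 + p)/2 = -g*(-8 + p))
a(x, G) = √(G² + x²)
-793581/a(q(27, U), z) = -793581/√(73² + (27*(8 - 1*1/42))²) = -793581/√(5329 + (27*(8 - 1/42))²) = -793581/√(5329 + (27*(335/42))²) = -793581/√(5329 + (3015/14)²) = -793581/√(5329 + 9090225/196) = -793581*14*√10134709/10134709 = -11110134*√10134709/10134709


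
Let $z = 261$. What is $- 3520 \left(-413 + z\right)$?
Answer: $535040$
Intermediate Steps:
$- 3520 \left(-413 + z\right) = - 3520 \left(-413 + 261\right) = \left(-3520\right) \left(-152\right) = 535040$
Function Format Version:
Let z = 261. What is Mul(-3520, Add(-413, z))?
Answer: 535040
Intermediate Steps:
Mul(-3520, Add(-413, z)) = Mul(-3520, Add(-413, 261)) = Mul(-3520, -152) = 535040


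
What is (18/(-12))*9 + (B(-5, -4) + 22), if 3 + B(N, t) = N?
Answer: 1/2 ≈ 0.50000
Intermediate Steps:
B(N, t) = -3 + N
(18/(-12))*9 + (B(-5, -4) + 22) = (18/(-12))*9 + ((-3 - 5) + 22) = (18*(-1/12))*9 + (-8 + 22) = -3/2*9 + 14 = -27/2 + 14 = 1/2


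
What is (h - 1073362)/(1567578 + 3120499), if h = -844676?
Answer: -1918038/4688077 ≈ -0.40913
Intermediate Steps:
(h - 1073362)/(1567578 + 3120499) = (-844676 - 1073362)/(1567578 + 3120499) = -1918038/4688077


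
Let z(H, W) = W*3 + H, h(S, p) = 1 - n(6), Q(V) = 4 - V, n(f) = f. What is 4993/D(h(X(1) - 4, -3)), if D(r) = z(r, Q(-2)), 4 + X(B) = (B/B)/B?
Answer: 4993/13 ≈ 384.08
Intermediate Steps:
X(B) = -4 + 1/B (X(B) = -4 + (B/B)/B = -4 + 1/B)
h(S, p) = -5 (h(S, p) = 1 - 1*6 = 1 - 6 = -5)
z(H, W) = H + 3*W (z(H, W) = 3*W + H = H + 3*W)
D(r) = 18 + r (D(r) = r + 3*(4 - 1*(-2)) = r + 3*(4 + 2) = r + 3*6 = r + 18 = 18 + r)
4993/D(h(X(1) - 4, -3)) = 4993/(18 - 5) = 4993/13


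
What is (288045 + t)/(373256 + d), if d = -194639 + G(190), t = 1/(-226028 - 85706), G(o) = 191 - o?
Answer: 89793420029/55681303612 ≈ 1.6126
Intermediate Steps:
t = -1/311734 (t = 1/(-311734) = -1/311734 ≈ -3.2079e-6)
d = -194638 (d = -194639 + (191 - 1*190) = -194639 + (191 - 190) = -194639 + 1 = -194638)
(288045 + t)/(373256 + d) = (288045 - 1/311734)/(373256 - 194638) = (89793420029/311734)/178618 = (89793420029/311734)*(1/178618) = 89793420029/55681303612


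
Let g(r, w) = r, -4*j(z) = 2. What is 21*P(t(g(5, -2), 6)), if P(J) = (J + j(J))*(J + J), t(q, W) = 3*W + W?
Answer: 23688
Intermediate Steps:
j(z) = -½ (j(z) = -¼*2 = -½)
t(q, W) = 4*W
P(J) = 2*J*(-½ + J) (P(J) = (J - ½)*(J + J) = (-½ + J)*(2*J) = 2*J*(-½ + J))
21*P(t(g(5, -2), 6)) = 21*((4*6)*(-1 + 2*(4*6))) = 21*(24*(-1 + 2*24)) = 21*(24*(-1 + 48)) = 21*(24*47) = 21*1128 = 23688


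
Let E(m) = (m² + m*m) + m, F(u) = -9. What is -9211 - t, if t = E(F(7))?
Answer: -9364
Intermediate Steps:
E(m) = m + 2*m² (E(m) = (m² + m²) + m = 2*m² + m = m + 2*m²)
t = 153 (t = -9*(1 + 2*(-9)) = -9*(1 - 18) = -9*(-17) = 153)
-9211 - t = -9211 - 1*153 = -9211 - 153 = -9364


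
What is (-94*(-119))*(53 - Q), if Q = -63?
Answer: 1297576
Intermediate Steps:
(-94*(-119))*(53 - Q) = (-94*(-119))*(53 - 1*(-63)) = 11186*(53 + 63) = 11186*116 = 1297576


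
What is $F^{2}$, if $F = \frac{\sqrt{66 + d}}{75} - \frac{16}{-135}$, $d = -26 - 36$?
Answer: $\frac{9604}{455625} \approx 0.021079$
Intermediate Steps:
$d = -62$
$F = \frac{98}{675}$ ($F = \frac{\sqrt{66 - 62}}{75} - \frac{16}{-135} = \sqrt{4} \cdot \frac{1}{75} - - \frac{16}{135} = 2 \cdot \frac{1}{75} + \frac{16}{135} = \frac{2}{75} + \frac{16}{135} = \frac{98}{675} \approx 0.14519$)
$F^{2} = \left(\frac{98}{675}\right)^{2} = \frac{9604}{455625}$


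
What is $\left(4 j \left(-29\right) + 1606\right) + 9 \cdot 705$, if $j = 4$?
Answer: $7487$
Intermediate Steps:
$\left(4 j \left(-29\right) + 1606\right) + 9 \cdot 705 = \left(4 \cdot 4 \left(-29\right) + 1606\right) + 9 \cdot 705 = \left(16 \left(-29\right) + 1606\right) + 6345 = \left(-464 + 1606\right) + 6345 = 1142 + 6345 = 7487$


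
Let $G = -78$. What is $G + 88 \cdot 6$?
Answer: $450$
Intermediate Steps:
$G + 88 \cdot 6 = -78 + 88 \cdot 6 = -78 + 528 = 450$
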